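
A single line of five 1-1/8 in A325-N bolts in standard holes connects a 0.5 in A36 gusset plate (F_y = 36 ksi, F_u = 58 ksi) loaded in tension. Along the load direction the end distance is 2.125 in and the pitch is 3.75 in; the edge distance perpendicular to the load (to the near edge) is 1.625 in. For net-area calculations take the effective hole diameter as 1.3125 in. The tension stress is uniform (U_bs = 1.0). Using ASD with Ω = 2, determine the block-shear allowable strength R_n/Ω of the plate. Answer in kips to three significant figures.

107 kips

Shear plane L_v = 2.125 + 4·3.75 = 17.12 in; A_gv = 17.12 × 0.5 = 8.562 in².
A_nv = (17.12 − 4.5·1.3125) × 0.5 = 5.609 in².
A_nt = (1.625 − 0.5·1.3125) × 0.5 = 0.4844 in².
0.6 F_u A_nv = 195.2 kips; 0.6 F_y A_gv = 184.9 kips → shear yielding governs the shear term.
R_n = 184.9 + 1.0 × 58 × 0.4844 = 213 kips.
Allowable strength R_n/Ω = 213 / 2 = 107 kips.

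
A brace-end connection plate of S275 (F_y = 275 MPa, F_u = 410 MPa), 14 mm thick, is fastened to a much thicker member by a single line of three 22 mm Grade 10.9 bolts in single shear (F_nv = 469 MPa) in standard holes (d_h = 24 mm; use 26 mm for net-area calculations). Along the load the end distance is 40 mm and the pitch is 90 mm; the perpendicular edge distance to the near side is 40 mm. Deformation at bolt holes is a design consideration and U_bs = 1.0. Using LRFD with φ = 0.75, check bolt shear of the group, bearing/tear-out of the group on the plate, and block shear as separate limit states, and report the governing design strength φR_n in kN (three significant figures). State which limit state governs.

401 kN (bolt shear governs)

Bolt shear: A_b = π·22²/4 = 380.1 mm²; R_n = 469 × 380.1 × 3 × 1 / 1000 = 534.8 kN → 0.75 × 534.8 = 401 kN.
Bearing: edge l_c = 28, r_n = 192.9 kN; interior l_c = 66, r_n = 303.1 kN; R_n = 192.9 + 2·303.1 = 799 kN → 599 kN.
Block shear: A_gv = 3080, A_nv = 2170, A_nt = 378 mm²; R_n = min(0.6F_uA_nv, 0.6F_yA_gv) + U_bs·F_u·A_nt = 663.2 kN → 497 kN.
Bolt shear governs: 401 kN.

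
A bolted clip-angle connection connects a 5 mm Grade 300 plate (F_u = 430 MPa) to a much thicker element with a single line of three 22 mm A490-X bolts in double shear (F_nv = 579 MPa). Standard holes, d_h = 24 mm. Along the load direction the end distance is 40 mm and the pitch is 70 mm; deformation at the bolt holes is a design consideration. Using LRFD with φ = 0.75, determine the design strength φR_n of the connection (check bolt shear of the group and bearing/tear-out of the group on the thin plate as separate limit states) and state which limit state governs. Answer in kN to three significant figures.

224 kN (bearing governs)

Bolt shear: A_b = π·22²/4 = 380.1 mm²; R_n = 579 × 380.1 × 3 × 2 / 1000 = 1321 kN → 0.75 × 1321 = 990 kN.
Bearing (1.2 l_c t F_u ≤ 2.4 d t F_u): upper limit = 2.4·22·5·430 / 1000 = 113.5 kN.
  Edge l_c = 40 − 24/2 = 28 → r_n = 72.24 kN; interior l_c = 70 − 24 = 46 → r_n = 113.5 kN.
  R_n,bearing = 1·72.24 + 2·113.5 = 299.3 kN → 0.75 × 299.3 = 224 kN.
Bearing governs: 224 kN.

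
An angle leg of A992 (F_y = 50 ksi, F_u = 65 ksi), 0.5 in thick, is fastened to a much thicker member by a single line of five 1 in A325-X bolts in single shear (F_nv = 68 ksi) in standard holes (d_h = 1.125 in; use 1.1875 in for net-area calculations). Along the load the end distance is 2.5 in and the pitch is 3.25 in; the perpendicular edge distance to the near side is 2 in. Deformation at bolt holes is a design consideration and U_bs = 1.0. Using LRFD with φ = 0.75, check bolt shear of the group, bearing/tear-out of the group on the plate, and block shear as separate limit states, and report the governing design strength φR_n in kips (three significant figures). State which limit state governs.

Bolt shear: A_b = π·1²/4 = 0.7854 in²; R_n = 68 × 0.7854 × 5 × 1 = 267 kips → 0.75 × 267 = 200 kips.
Bearing: edge l_c = 1.938, r_n = 75.56 kips; interior l_c = 2.125, r_n = 78 kips; R_n = 75.56 + 4·78 = 387.6 kips → 291 kips.
Block shear: A_gv = 7.75, A_nv = 5.078, A_nt = 0.7031 in²; R_n = min(0.6F_uA_nv, 0.6F_yA_gv) + U_bs·F_u·A_nt = 243.8 kips → 183 kips.
Block shear governs: 183 kips.

183 kips (block shear governs)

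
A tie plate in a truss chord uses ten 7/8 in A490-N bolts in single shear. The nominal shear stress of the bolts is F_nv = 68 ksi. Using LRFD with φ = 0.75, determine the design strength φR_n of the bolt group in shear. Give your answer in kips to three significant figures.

A_b = π × 0.875² / 4 = 0.6013 in².
R_n = F_nv · A_b · n · n_s = 68 × 0.6013 × 10 × 1 = 408.9 kips.
Design strength φR_n = 0.75 × 408.9 = 307 kips.

307 kips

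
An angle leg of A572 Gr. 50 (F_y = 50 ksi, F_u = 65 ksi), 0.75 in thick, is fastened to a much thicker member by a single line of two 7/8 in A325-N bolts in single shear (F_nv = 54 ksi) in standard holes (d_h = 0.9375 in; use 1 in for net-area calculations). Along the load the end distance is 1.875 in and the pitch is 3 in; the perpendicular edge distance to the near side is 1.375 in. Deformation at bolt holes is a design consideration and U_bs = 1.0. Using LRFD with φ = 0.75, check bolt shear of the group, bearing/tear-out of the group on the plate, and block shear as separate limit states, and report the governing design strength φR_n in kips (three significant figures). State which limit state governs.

Bolt shear: A_b = π·0.875²/4 = 0.6013 in²; R_n = 54 × 0.6013 × 2 × 1 = 64.94 kips → 0.75 × 64.94 = 48.7 kips.
Bearing: edge l_c = 1.406, r_n = 82.27 kips; interior l_c = 2.062, r_n = 102.4 kips; R_n = 82.27 + 1·102.4 = 184.6 kips → 138 kips.
Block shear: A_gv = 3.656, A_nv = 2.531, A_nt = 0.6562 in²; R_n = min(0.6F_uA_nv, 0.6F_yA_gv) + U_bs·F_u·A_nt = 141.4 kips → 106 kips.
Bolt shear governs: 48.7 kips.

48.7 kips (bolt shear governs)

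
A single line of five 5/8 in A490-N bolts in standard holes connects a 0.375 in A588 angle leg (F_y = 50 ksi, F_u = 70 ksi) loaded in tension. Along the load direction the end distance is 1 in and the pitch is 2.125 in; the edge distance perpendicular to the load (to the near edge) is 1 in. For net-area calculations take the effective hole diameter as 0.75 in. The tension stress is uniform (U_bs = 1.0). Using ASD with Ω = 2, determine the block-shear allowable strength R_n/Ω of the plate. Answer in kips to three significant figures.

Shear plane L_v = 1 + 4·2.125 = 9.5 in; A_gv = 9.5 × 0.375 = 3.562 in².
A_nv = (9.5 − 4.5·0.75) × 0.375 = 2.297 in².
A_nt = (1 − 0.5·0.75) × 0.375 = 0.2344 in².
0.6 F_u A_nv = 96.47 kips; 0.6 F_y A_gv = 106.9 kips → shear rupture governs the shear term.
R_n = 96.47 + 1.0 × 70 × 0.2344 = 112.9 kips.
Allowable strength R_n/Ω = 112.9 / 2 = 56.4 kips.

56.4 kips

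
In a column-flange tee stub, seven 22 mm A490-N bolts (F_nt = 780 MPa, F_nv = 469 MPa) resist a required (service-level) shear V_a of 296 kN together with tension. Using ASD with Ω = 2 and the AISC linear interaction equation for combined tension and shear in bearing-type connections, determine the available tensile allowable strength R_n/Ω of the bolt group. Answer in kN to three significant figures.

857 kN

A_b = π·22²/4 = 380.1 mm²; f_rv = 296 × 1000 / (7 × 380.1) = 111.2 MPa.
F'_nt = 1.3 F_nt − (Ω F_nt / F_nv) f_rv = 1.3·780 − (2·780/469)·111.2 = 644 MPa, capped at F_nt → F'_nt = 644 MPa.
R_n = F'_nt · A_b · n = 644 × 380.1 × 7 / 1000 = 1714 kN.
Allowable strength R_n/Ω = 1714 / 2 = 857 kN.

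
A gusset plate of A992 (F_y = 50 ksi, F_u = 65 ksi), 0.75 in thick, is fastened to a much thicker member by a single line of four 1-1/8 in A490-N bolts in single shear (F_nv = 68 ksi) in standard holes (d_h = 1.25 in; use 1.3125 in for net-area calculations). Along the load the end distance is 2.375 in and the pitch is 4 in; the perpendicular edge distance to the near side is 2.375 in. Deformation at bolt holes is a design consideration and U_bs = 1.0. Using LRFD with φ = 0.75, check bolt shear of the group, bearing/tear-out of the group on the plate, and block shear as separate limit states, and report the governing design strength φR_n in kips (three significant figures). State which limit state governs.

Bolt shear: A_b = π·1.125²/4 = 0.994 in²; R_n = 68 × 0.994 × 4 × 1 = 270.4 kips → 0.75 × 270.4 = 203 kips.
Bearing: edge l_c = 1.75, r_n = 102.4 kips; interior l_c = 2.75, r_n = 131.6 kips; R_n = 102.4 + 3·131.6 = 497.2 kips → 373 kips.
Block shear: A_gv = 10.78, A_nv = 7.336, A_nt = 1.289 in²; R_n = min(0.6F_uA_nv, 0.6F_yA_gv) + U_bs·F_u·A_nt = 369.9 kips → 277 kips.
Bolt shear governs: 203 kips.

203 kips (bolt shear governs)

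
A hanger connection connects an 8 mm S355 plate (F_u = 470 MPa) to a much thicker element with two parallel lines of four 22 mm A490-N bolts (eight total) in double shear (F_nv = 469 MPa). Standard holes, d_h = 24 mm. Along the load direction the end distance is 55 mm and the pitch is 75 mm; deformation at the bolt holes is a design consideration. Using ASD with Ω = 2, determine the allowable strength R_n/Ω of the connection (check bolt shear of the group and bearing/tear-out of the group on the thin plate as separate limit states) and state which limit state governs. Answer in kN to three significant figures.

790 kN (bearing governs)

Bolt shear: A_b = π·22²/4 = 380.1 mm²; R_n = 469 × 380.1 × 8 × 2 / 1000 = 2853 kN → 2853 / 2 = 1430 kN.
Bearing (1.2 l_c t F_u ≤ 2.4 d t F_u): upper limit = 2.4·22·8·470 / 1000 = 198.5 kN.
  Edge l_c = 55 − 24/2 = 43 → r_n = 194 kN; interior l_c = 75 − 24 = 51 → r_n = 198.5 kN.
  R_n,bearing = 2·194 + 6·198.5 = 1579 kN → 1579 / 2 = 790 kN.
Bearing governs: 790 kN.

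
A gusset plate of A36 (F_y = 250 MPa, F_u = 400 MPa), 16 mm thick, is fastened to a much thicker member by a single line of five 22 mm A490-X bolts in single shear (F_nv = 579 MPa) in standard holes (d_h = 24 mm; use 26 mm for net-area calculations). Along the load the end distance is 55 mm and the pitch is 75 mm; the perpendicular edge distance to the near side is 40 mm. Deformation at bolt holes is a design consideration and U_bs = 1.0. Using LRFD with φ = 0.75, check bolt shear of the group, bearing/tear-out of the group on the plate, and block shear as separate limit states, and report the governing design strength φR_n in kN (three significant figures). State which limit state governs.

Bolt shear: A_b = π·22²/4 = 380.1 mm²; R_n = 579 × 380.1 × 5 × 1 / 1000 = 1100 kN → 0.75 × 1100 = 825 kN.
Bearing: edge l_c = 43, r_n = 330.2 kN; interior l_c = 51, r_n = 337.9 kN; R_n = 330.2 + 4·337.9 = 1682 kN → 1260 kN.
Block shear: A_gv = 5680, A_nv = 3808, A_nt = 432 mm²; R_n = min(0.6F_uA_nv, 0.6F_yA_gv) + U_bs·F_u·A_nt = 1025 kN → 769 kN.
Block shear governs: 769 kN.

769 kN (block shear governs)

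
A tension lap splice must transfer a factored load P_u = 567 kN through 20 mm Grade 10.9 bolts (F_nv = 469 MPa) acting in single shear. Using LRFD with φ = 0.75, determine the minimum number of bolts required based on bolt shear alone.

6 bolts

A_b = π·20²/4 = 314.2 mm².
Per-bolt design strength φR_n = 0.75 × 469 × 314.2 × 1 / 1000 = 110.5 kN.
n ≥ 567 / 110.5 = 5.131 → use 6 bolts.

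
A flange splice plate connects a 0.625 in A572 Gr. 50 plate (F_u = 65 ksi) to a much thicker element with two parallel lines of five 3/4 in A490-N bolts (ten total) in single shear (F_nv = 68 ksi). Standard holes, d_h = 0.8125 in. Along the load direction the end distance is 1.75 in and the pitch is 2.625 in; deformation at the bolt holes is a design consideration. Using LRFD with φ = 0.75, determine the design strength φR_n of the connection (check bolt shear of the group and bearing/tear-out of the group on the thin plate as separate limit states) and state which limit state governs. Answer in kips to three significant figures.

Bolt shear: A_b = π·0.75²/4 = 0.4418 in²; R_n = 68 × 0.4418 × 10 × 1 = 300.4 kips → 0.75 × 300.4 = 225 kips.
Bearing (1.2 l_c t F_u ≤ 2.4 d t F_u): upper limit = 2.4·0.75·0.625·65 = 73.12 kips.
  Edge l_c = 1.75 − 0.8125/2 = 1.344 → r_n = 65.51 kips; interior l_c = 2.625 − 0.8125 = 1.812 → r_n = 73.12 kips.
  R_n,bearing = 2·65.51 + 8·73.12 = 716 kips → 0.75 × 716 = 537 kips.
Bolt shear governs: 225 kips.

225 kips (bolt shear governs)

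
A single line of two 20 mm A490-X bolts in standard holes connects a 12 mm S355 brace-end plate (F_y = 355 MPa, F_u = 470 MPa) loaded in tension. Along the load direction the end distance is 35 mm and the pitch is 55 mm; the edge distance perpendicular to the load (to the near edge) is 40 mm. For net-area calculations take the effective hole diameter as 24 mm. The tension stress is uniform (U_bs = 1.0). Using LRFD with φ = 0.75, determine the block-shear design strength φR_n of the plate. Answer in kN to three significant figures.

255 kN

Shear plane L_v = 35 + 1·55 = 90 mm; A_gv = 90 × 12 = 1080 mm².
A_nv = (90 − 1.5·24) × 12 = 648 mm².
A_nt = (40 − 0.5·24) × 12 = 336 mm².
0.6 F_u A_nv = 182.7 kN; 0.6 F_y A_gv = 230 kN → shear rupture governs the shear term.
R_n = 182.7 + 1.0 × 470 × 336 / 1000 = 340.7 kN.
Design strength φR_n = 0.75 × 340.7 = 255 kN.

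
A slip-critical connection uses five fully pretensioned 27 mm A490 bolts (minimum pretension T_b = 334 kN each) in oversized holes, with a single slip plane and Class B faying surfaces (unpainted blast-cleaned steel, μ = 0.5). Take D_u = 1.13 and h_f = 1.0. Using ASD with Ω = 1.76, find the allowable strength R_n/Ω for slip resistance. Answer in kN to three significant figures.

R_n = μ · D_u · h_f · T_b · n_s · n_b = 0.5 × 1.13 × 1.0 × 334 × 1 × 5 = 943.5 kN.
Allowable strength R_n/Ω = 943.5 / 1.76 = 536 kN.

536 kN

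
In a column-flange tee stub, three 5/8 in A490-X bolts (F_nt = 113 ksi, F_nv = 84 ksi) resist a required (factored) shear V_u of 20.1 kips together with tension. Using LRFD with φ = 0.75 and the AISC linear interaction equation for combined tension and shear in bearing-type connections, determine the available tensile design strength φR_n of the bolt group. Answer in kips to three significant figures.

74.4 kips

A_b = π·0.625²/4 = 0.3068 in²; f_rv = 20.1 / (3 × 0.3068) = 21.84 ksi.
F'_nt = 1.3 F_nt − (F_nt / φF_nv) f_rv = 1.3·113 − (113/(0.75·84))·21.84 = 107.7 ksi, capped at F_nt → F'_nt = 107.7 ksi.
R_n = F'_nt · A_b · n = 107.7 × 0.3068 × 3 = 99.15 kips.
Design strength φR_n = 0.75 × 99.15 = 74.4 kips.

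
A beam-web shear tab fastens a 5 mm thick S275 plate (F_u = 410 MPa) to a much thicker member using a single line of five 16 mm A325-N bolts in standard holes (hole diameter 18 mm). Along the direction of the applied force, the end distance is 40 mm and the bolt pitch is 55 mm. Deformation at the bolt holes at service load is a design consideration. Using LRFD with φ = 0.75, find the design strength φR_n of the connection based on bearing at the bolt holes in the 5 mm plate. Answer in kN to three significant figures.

293 kN

Per bolt r_n = 1.2 l_c t F_u ≤ 2.4 d t F_u; upper limit = 2.4 × 16 × 5 × 410 / 1000 = 78.72 kN.
Edge bolt: l_c = 40 − 18/2 = 31 mm → 1.2 × 31 × 5 × 410 / 1000 = 76.26 → r_n = 76.26 kN.
Interior bolts: l_c = 55 − 18 = 37 mm → 1.2 × 37 × 5 × 410 / 1000 = 91.02 → r_n = 78.72 kN.
R_n = 1 × 76.26 + 4 × 78.72 = 391.1 kN.
Design strength φR_n = 0.75 × 391.1 = 293 kN.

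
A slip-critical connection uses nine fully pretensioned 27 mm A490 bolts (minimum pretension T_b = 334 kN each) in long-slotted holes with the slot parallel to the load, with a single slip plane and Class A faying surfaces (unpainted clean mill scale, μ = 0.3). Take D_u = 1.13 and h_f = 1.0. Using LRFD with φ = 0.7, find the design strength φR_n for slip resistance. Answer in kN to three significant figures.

R_n = μ · D_u · h_f · T_b · n_s · n_b = 0.3 × 1.13 × 1.0 × 334 × 1 × 9 = 1019 kN.
Design strength φR_n = 0.7 × 1019 = 713 kN.

713 kN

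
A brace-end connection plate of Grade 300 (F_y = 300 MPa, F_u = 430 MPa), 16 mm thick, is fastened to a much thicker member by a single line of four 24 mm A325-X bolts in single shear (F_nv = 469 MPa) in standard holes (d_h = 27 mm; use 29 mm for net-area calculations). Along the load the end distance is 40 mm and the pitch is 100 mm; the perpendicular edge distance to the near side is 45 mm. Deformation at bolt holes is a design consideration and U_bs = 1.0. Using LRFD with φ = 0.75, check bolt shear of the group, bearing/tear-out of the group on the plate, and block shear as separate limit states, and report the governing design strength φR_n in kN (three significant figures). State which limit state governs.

637 kN (bolt shear governs)

Bolt shear: A_b = π·24²/4 = 452.4 mm²; R_n = 469 × 452.4 × 4 × 1 / 1000 = 848.7 kN → 0.75 × 848.7 = 637 kN.
Bearing: edge l_c = 26.5, r_n = 218.8 kN; interior l_c = 73, r_n = 396.3 kN; R_n = 218.8 + 3·396.3 = 1408 kN → 1060 kN.
Block shear: A_gv = 5440, A_nv = 3816, A_nt = 488 mm²; R_n = min(0.6F_uA_nv, 0.6F_yA_gv) + U_bs·F_u·A_nt = 1189 kN → 892 kN.
Bolt shear governs: 637 kN.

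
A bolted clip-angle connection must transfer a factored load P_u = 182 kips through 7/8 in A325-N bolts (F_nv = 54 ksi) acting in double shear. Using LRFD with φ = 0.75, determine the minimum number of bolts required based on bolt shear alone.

4 bolts

A_b = π·0.875²/4 = 0.6013 in².
Per-bolt design strength φR_n = 0.75 × 54 × 0.6013 × 2 = 48.71 kips.
n ≥ 182 / 48.71 = 3.737 → use 4 bolts.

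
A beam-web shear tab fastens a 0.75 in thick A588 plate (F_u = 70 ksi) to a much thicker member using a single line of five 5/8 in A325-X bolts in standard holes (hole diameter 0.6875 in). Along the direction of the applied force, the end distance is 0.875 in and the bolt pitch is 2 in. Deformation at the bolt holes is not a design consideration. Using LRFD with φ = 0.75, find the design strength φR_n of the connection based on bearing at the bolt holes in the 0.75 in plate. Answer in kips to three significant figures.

Per bolt r_n = 1.5 l_c t F_u ≤ 3.0 d t F_u; upper limit = 3.0 × 0.625 × 0.75 × 70 = 98.44 kips.
Edge bolt: l_c = 0.875 − 0.6875/2 = 0.5312 in → 1.5 × 0.5312 × 0.75 × 70 = 41.84 → r_n = 41.84 kips.
Interior bolts: l_c = 2 − 0.6875 = 1.312 in → 1.5 × 1.312 × 0.75 × 70 = 103.4 → r_n = 98.44 kips.
R_n = 1 × 41.84 + 4 × 98.44 = 435.6 kips.
Design strength φR_n = 0.75 × 435.6 = 327 kips.

327 kips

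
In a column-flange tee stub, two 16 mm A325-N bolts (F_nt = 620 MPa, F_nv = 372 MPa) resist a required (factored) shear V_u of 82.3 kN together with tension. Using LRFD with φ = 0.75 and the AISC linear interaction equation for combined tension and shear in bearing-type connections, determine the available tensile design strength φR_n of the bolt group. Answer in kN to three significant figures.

A_b = π·16²/4 = 201.1 mm²; f_rv = 82.3 × 1000 / (2 × 201.1) = 204.7 MPa.
F'_nt = 1.3 F_nt − (F_nt / φF_nv) f_rv = 1.3·620 − (620/(0.75·372))·204.7 = 351.2 MPa, capped at F_nt → F'_nt = 351.2 MPa.
R_n = F'_nt · A_b · n = 351.2 × 201.1 × 2 / 1000 = 141.2 kN.
Design strength φR_n = 0.75 × 141.2 = 106 kN.

106 kN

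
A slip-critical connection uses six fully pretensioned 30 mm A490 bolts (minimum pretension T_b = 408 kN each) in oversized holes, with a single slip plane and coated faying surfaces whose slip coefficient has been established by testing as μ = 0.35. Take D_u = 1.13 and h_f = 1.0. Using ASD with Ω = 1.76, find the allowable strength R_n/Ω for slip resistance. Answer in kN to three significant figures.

R_n = μ · D_u · h_f · T_b · n_s · n_b = 0.35 × 1.13 × 1.0 × 408 × 1 × 6 = 968.2 kN.
Allowable strength R_n/Ω = 968.2 / 1.76 = 550 kN.

550 kN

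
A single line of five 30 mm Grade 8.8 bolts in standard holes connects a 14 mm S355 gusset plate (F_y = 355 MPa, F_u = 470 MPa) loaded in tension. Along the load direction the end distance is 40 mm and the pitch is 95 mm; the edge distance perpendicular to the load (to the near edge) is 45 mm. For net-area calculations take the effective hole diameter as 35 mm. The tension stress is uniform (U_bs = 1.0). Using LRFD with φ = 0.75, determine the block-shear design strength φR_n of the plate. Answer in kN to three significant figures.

913 kN

Shear plane L_v = 40 + 4·95 = 420 mm; A_gv = 420 × 14 = 5880 mm².
A_nv = (420 − 4.5·35) × 14 = 3675 mm².
A_nt = (45 − 0.5·35) × 14 = 385 mm².
0.6 F_u A_nv = 1036 kN; 0.6 F_y A_gv = 1252 kN → shear rupture governs the shear term.
R_n = 1036 + 1.0 × 470 × 385 / 1000 = 1217 kN.
Design strength φR_n = 0.75 × 1217 = 913 kN.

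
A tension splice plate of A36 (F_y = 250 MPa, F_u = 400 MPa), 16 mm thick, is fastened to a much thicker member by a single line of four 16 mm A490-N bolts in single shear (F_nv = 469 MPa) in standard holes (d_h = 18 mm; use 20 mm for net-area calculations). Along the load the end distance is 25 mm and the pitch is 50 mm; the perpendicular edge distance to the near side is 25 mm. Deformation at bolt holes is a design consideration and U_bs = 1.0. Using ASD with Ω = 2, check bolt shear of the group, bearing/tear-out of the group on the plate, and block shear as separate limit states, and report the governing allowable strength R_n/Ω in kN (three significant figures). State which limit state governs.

189 kN (bolt shear governs)

Bolt shear: A_b = π·16²/4 = 201.1 mm²; R_n = 469 × 201.1 × 4 × 1 / 1000 = 377.2 kN → 377.2 / 2 = 189 kN.
Bearing: edge l_c = 16, r_n = 122.9 kN; interior l_c = 32, r_n = 245.8 kN; R_n = 122.9 + 3·245.8 = 860.2 kN → 430 kN.
Block shear: A_gv = 2800, A_nv = 1680, A_nt = 240 mm²; R_n = min(0.6F_uA_nv, 0.6F_yA_gv) + U_bs·F_u·A_nt = 499.2 kN → 250 kN.
Bolt shear governs: 189 kN.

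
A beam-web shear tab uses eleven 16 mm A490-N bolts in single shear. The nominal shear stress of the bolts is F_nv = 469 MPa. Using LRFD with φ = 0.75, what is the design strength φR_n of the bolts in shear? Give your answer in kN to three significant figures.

778 kN

A_b = π × 16² / 4 = 201.1 mm².
R_n = F_nv · A_b · n · n_s = 469 × 201.1 × 11 × 1 / 1000 = 1037 kN.
Design strength φR_n = 0.75 × 1037 = 778 kN.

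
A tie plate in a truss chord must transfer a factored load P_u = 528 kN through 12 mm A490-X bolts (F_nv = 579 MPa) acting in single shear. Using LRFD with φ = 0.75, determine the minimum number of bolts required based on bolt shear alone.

11 bolts

A_b = π·12²/4 = 113.1 mm².
Per-bolt design strength φR_n = 0.75 × 579 × 113.1 × 1 / 1000 = 49.11 kN.
n ≥ 528 / 49.11 = 10.75 → use 11 bolts.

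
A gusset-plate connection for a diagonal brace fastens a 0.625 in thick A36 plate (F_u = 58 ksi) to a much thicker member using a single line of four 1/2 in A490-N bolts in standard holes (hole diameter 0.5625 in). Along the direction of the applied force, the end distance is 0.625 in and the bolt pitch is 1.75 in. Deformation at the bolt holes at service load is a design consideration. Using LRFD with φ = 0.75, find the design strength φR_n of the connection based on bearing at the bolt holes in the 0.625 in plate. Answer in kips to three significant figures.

Per bolt r_n = 1.2 l_c t F_u ≤ 2.4 d t F_u; upper limit = 2.4 × 0.5 × 0.625 × 58 = 43.5 kips.
Edge bolt: l_c = 0.625 − 0.5625/2 = 0.3438 in → 1.2 × 0.3438 × 0.625 × 58 = 14.95 → r_n = 14.95 kips.
Interior bolts: l_c = 1.75 − 0.5625 = 1.188 in → 1.2 × 1.188 × 0.625 × 58 = 51.66 → r_n = 43.5 kips.
R_n = 1 × 14.95 + 3 × 43.5 = 145.5 kips.
Design strength φR_n = 0.75 × 145.5 = 109 kips.

109 kips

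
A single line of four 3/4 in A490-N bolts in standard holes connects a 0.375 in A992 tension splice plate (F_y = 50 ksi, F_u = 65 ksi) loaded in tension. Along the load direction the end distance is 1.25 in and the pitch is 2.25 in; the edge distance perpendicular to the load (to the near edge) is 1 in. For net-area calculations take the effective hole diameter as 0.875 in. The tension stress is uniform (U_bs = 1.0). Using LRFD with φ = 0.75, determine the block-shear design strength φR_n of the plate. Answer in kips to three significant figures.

Shear plane L_v = 1.25 + 3·2.25 = 8 in; A_gv = 8 × 0.375 = 3 in².
A_nv = (8 − 3.5·0.875) × 0.375 = 1.852 in².
A_nt = (1 − 0.5·0.875) × 0.375 = 0.2109 in².
0.6 F_u A_nv = 72.21 kips; 0.6 F_y A_gv = 90 kips → shear rupture governs the shear term.
R_n = 72.21 + 1.0 × 65 × 0.2109 = 85.92 kips.
Design strength φR_n = 0.75 × 85.92 = 64.4 kips.

64.4 kips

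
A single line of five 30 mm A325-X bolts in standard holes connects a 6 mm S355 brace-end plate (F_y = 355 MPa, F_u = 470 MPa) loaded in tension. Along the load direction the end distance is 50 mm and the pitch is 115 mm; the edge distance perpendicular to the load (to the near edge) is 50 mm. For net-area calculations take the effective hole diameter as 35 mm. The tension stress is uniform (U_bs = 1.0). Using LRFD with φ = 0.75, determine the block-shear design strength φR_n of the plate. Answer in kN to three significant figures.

516 kN

Shear plane L_v = 50 + 4·115 = 510 mm; A_gv = 510 × 6 = 3060 mm².
A_nv = (510 − 4.5·35) × 6 = 2115 mm².
A_nt = (50 − 0.5·35) × 6 = 195 mm².
0.6 F_u A_nv = 596.4 kN; 0.6 F_y A_gv = 651.8 kN → shear rupture governs the shear term.
R_n = 596.4 + 1.0 × 470 × 195 / 1000 = 688.1 kN.
Design strength φR_n = 0.75 × 688.1 = 516 kN.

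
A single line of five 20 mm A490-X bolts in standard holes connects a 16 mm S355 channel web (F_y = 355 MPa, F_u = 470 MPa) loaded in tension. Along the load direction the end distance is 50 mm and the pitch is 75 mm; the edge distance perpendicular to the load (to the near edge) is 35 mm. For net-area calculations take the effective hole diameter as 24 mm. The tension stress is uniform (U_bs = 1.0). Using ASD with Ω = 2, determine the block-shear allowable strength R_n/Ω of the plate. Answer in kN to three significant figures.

Shear plane L_v = 50 + 4·75 = 350 mm; A_gv = 350 × 16 = 5600 mm².
A_nv = (350 − 4.5·24) × 16 = 3872 mm².
A_nt = (35 − 0.5·24) × 16 = 368 mm².
0.6 F_u A_nv = 1092 kN; 0.6 F_y A_gv = 1193 kN → shear rupture governs the shear term.
R_n = 1092 + 1.0 × 470 × 368 / 1000 = 1265 kN.
Allowable strength R_n/Ω = 1265 / 2 = 632 kN.

632 kN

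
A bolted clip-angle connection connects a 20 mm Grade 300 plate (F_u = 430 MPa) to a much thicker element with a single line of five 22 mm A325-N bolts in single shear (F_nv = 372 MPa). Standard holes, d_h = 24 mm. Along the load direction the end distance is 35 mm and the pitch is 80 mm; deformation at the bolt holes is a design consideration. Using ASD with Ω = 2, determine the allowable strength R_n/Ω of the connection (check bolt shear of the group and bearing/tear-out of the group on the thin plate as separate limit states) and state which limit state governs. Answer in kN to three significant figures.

354 kN (bolt shear governs)

Bolt shear: A_b = π·22²/4 = 380.1 mm²; R_n = 372 × 380.1 × 5 × 1 / 1000 = 707 kN → 707 / 2 = 354 kN.
Bearing (1.2 l_c t F_u ≤ 2.4 d t F_u): upper limit = 2.4·22·20·430 / 1000 = 454.1 kN.
  Edge l_c = 35 − 24/2 = 23 → r_n = 237.4 kN; interior l_c = 80 − 24 = 56 → r_n = 454.1 kN.
  R_n,bearing = 1·237.4 + 4·454.1 = 2054 kN → 2054 / 2 = 1030 kN.
Bolt shear governs: 354 kN.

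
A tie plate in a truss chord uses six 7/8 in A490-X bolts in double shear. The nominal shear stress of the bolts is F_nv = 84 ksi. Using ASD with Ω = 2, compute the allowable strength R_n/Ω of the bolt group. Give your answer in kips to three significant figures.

303 kips

A_b = π × 0.875² / 4 = 0.6013 in².
R_n = F_nv · A_b · n · n_s = 84 × 0.6013 × 6 × 2 = 606.1 kips.
Allowable strength R_n/Ω = 606.1 / 2 = 303 kips.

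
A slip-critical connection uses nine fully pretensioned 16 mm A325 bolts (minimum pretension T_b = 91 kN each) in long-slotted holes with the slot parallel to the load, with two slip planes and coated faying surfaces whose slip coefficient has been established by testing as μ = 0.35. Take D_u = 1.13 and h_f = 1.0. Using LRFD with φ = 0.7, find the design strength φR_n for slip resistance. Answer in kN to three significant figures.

R_n = μ · D_u · h_f · T_b · n_s · n_b = 0.35 × 1.13 × 1.0 × 91 × 2 × 9 = 647.8 kN.
Design strength φR_n = 0.7 × 647.8 = 453 kN.

453 kN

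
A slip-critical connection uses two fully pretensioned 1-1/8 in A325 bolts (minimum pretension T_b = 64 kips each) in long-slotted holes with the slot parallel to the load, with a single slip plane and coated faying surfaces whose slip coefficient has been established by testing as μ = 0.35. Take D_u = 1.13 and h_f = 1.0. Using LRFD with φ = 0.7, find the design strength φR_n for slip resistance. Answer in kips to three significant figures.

R_n = μ · D_u · h_f · T_b · n_s · n_b = 0.35 × 1.13 × 1.0 × 64 × 1 × 2 = 50.62 kips.
Design strength φR_n = 0.7 × 50.62 = 35.4 kips.

35.4 kips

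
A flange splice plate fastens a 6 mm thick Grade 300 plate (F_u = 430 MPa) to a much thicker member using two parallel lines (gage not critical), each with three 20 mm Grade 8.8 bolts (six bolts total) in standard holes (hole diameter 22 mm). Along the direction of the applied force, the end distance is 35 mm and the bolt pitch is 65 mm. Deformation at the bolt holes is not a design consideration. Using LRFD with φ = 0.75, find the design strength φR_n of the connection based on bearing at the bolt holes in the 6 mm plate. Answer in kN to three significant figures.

604 kN

Per bolt r_n = 1.5 l_c t F_u ≤ 3.0 d t F_u; upper limit = 3.0 × 20 × 6 × 430 / 1000 = 154.8 kN.
Edge bolt: l_c = 35 − 22/2 = 24 mm → 1.5 × 24 × 6 × 430 / 1000 = 92.88 → r_n = 92.88 kN.
Interior bolts: l_c = 65 − 22 = 43 mm → 1.5 × 43 × 6 × 430 / 1000 = 166.4 → r_n = 154.8 kN.
R_n = 2 × 92.88 + 4 × 154.8 = 805 kN.
Design strength φR_n = 0.75 × 805 = 604 kN.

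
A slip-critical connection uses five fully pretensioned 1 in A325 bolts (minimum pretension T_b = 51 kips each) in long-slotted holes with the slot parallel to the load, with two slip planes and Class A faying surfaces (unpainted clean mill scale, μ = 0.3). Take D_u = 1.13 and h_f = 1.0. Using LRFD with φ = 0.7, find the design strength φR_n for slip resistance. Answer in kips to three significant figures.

R_n = μ · D_u · h_f · T_b · n_s · n_b = 0.3 × 1.13 × 1.0 × 51 × 2 × 5 = 172.9 kips.
Design strength φR_n = 0.7 × 172.9 = 121 kips.

121 kips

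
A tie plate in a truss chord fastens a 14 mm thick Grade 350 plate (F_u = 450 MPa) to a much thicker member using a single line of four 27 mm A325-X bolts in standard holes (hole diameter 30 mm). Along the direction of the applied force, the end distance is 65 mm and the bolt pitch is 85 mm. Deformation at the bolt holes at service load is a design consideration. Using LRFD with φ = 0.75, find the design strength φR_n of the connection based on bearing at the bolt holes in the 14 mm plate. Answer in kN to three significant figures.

Per bolt r_n = 1.2 l_c t F_u ≤ 2.4 d t F_u; upper limit = 2.4 × 27 × 14 × 450 / 1000 = 408.2 kN.
Edge bolt: l_c = 65 − 30/2 = 50 mm → 1.2 × 50 × 14 × 450 / 1000 = 378 → r_n = 378 kN.
Interior bolts: l_c = 85 − 30 = 55 mm → 1.2 × 55 × 14 × 450 / 1000 = 415.8 → r_n = 408.2 kN.
R_n = 1 × 378 + 3 × 408.2 = 1603 kN.
Design strength φR_n = 0.75 × 1603 = 1200 kN.

1200 kN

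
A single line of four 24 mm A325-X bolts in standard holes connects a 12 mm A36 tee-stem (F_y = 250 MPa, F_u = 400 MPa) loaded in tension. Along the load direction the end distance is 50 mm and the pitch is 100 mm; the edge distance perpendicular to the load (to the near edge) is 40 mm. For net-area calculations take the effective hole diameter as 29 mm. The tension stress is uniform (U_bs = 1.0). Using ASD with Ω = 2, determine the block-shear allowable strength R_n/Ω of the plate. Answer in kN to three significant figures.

Shear plane L_v = 50 + 3·100 = 350 mm; A_gv = 350 × 12 = 4200 mm².
A_nv = (350 − 3.5·29) × 12 = 2982 mm².
A_nt = (40 − 0.5·29) × 12 = 306 mm².
0.6 F_u A_nv = 715.7 kN; 0.6 F_y A_gv = 630 kN → shear yielding governs the shear term.
R_n = 630 + 1.0 × 400 × 306 / 1000 = 752.4 kN.
Allowable strength R_n/Ω = 752.4 / 2 = 376 kN.

376 kN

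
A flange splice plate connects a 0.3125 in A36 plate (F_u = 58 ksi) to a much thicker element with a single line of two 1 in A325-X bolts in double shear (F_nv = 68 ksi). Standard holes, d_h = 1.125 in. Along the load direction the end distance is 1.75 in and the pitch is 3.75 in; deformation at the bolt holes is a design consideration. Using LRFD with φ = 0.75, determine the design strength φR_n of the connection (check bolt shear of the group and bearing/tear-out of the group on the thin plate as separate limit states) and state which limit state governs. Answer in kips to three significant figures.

52 kips (bearing governs)

Bolt shear: A_b = π·1²/4 = 0.7854 in²; R_n = 68 × 0.7854 × 2 × 2 = 213.6 kips → 0.75 × 213.6 = 160 kips.
Bearing (1.2 l_c t F_u ≤ 2.4 d t F_u): upper limit = 2.4·1·0.3125·58 = 43.5 kips.
  Edge l_c = 1.75 − 1.125/2 = 1.188 → r_n = 25.83 kips; interior l_c = 3.75 − 1.125 = 2.625 → r_n = 43.5 kips.
  R_n,bearing = 1·25.83 + 1·43.5 = 69.33 kips → 0.75 × 69.33 = 52 kips.
Bearing governs: 52 kips.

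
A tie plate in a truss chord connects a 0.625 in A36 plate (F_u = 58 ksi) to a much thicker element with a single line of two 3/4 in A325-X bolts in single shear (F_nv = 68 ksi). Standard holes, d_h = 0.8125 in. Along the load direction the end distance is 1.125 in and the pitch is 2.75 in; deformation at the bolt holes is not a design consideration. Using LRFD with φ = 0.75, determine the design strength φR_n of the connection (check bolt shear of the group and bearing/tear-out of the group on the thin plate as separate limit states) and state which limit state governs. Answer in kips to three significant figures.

45.1 kips (bolt shear governs)

Bolt shear: A_b = π·0.75²/4 = 0.4418 in²; R_n = 68 × 0.4418 × 2 × 1 = 60.08 kips → 0.75 × 60.08 = 45.1 kips.
Bearing (1.5 l_c t F_u ≤ 3.0 d t F_u): upper limit = 3.0·0.75·0.625·58 = 81.56 kips.
  Edge l_c = 1.125 − 0.8125/2 = 0.7188 → r_n = 39.08 kips; interior l_c = 2.75 − 0.8125 = 1.938 → r_n = 81.56 kips.
  R_n,bearing = 1·39.08 + 1·81.56 = 120.6 kips → 0.75 × 120.6 = 90.5 kips.
Bolt shear governs: 45.1 kips.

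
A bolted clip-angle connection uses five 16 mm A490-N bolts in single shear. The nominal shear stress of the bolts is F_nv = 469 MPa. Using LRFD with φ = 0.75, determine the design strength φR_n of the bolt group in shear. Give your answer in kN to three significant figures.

A_b = π × 16² / 4 = 201.1 mm².
R_n = F_nv · A_b · n · n_s = 469 × 201.1 × 5 × 1 / 1000 = 471.5 kN.
Design strength φR_n = 0.75 × 471.5 = 354 kN.

354 kN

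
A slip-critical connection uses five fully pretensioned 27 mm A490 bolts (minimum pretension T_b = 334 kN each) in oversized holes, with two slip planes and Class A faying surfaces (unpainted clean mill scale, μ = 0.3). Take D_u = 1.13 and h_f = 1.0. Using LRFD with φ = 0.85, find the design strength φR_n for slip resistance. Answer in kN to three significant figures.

R_n = μ · D_u · h_f · T_b · n_s · n_b = 0.3 × 1.13 × 1.0 × 334 × 2 × 5 = 1132 kN.
Design strength φR_n = 0.85 × 1132 = 962 kN.

962 kN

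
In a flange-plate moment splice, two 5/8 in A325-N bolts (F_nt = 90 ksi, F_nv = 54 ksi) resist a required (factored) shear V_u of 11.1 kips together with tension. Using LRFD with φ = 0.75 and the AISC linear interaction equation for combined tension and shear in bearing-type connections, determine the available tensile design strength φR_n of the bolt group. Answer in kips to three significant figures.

A_b = π·0.625²/4 = 0.3068 in²; f_rv = 11.1 / (2 × 0.3068) = 18.09 ksi.
F'_nt = 1.3 F_nt − (F_nt / φF_nv) f_rv = 1.3·90 − (90/(0.75·54))·18.09 = 76.8 ksi, capped at F_nt → F'_nt = 76.8 ksi.
R_n = F'_nt · A_b · n = 76.8 × 0.3068 × 2 = 47.12 kips.
Design strength φR_n = 0.75 × 47.12 = 35.3 kips.

35.3 kips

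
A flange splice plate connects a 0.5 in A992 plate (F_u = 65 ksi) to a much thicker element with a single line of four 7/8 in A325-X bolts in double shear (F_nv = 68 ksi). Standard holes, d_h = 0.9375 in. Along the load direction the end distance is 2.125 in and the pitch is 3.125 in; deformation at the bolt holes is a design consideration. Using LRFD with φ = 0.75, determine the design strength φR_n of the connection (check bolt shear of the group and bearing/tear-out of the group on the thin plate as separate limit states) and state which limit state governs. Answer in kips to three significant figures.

Bolt shear: A_b = π·0.875²/4 = 0.6013 in²; R_n = 68 × 0.6013 × 4 × 2 = 327.1 kips → 0.75 × 327.1 = 245 kips.
Bearing (1.2 l_c t F_u ≤ 2.4 d t F_u): upper limit = 2.4·0.875·0.5·65 = 68.25 kips.
  Edge l_c = 2.125 − 0.9375/2 = 1.656 → r_n = 64.59 kips; interior l_c = 3.125 − 0.9375 = 2.188 → r_n = 68.25 kips.
  R_n,bearing = 1·64.59 + 3·68.25 = 269.3 kips → 0.75 × 269.3 = 202 kips.
Bearing governs: 202 kips.

202 kips (bearing governs)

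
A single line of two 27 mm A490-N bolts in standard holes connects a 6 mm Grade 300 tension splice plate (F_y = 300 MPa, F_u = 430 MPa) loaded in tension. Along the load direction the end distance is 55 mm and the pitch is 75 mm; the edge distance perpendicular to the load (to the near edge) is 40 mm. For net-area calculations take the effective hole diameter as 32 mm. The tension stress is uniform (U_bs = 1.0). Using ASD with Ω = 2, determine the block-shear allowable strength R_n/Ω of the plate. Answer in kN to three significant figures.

94.4 kN

Shear plane L_v = 55 + 1·75 = 130 mm; A_gv = 130 × 6 = 780 mm².
A_nv = (130 − 1.5·32) × 6 = 492 mm².
A_nt = (40 − 0.5·32) × 6 = 144 mm².
0.6 F_u A_nv = 126.9 kN; 0.6 F_y A_gv = 140.4 kN → shear rupture governs the shear term.
R_n = 126.9 + 1.0 × 430 × 144 / 1000 = 188.9 kN.
Allowable strength R_n/Ω = 188.9 / 2 = 94.4 kN.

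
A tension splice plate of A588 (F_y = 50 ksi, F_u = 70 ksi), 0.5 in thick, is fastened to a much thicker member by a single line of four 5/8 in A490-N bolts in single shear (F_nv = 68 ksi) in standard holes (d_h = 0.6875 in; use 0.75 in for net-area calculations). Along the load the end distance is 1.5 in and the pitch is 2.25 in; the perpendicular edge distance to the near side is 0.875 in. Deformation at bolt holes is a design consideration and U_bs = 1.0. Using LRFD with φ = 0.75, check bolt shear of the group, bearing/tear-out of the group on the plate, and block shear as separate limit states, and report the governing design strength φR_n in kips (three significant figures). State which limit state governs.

62.6 kips (bolt shear governs)

Bolt shear: A_b = π·0.625²/4 = 0.3068 in²; R_n = 68 × 0.3068 × 4 × 1 = 83.45 kips → 0.75 × 83.45 = 62.6 kips.
Bearing: edge l_c = 1.156, r_n = 48.56 kips; interior l_c = 1.562, r_n = 52.5 kips; R_n = 48.56 + 3·52.5 = 206.1 kips → 155 kips.
Block shear: A_gv = 4.125, A_nv = 2.812, A_nt = 0.25 in²; R_n = min(0.6F_uA_nv, 0.6F_yA_gv) + U_bs·F_u·A_nt = 135.6 kips → 102 kips.
Bolt shear governs: 62.6 kips.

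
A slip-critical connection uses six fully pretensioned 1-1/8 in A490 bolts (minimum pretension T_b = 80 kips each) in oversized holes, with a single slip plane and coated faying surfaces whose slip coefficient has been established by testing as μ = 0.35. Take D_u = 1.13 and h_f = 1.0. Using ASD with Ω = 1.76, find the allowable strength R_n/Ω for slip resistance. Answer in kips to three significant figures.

R_n = μ · D_u · h_f · T_b · n_s · n_b = 0.35 × 1.13 × 1.0 × 80 × 1 × 6 = 189.8 kips.
Allowable strength R_n/Ω = 189.8 / 1.76 = 108 kips.

108 kips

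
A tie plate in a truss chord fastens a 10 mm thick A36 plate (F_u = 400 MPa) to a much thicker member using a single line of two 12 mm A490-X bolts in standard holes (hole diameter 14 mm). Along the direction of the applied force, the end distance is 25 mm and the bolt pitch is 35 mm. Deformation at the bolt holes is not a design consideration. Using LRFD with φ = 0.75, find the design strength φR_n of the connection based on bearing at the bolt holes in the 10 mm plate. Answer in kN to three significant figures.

Per bolt r_n = 1.5 l_c t F_u ≤ 3.0 d t F_u; upper limit = 3.0 × 12 × 10 × 400 / 1000 = 144 kN.
Edge bolt: l_c = 25 − 14/2 = 18 mm → 1.5 × 18 × 10 × 400 / 1000 = 108 → r_n = 108 kN.
Interior bolts: l_c = 35 − 14 = 21 mm → 1.5 × 21 × 10 × 400 / 1000 = 126 → r_n = 126 kN.
R_n = 1 × 108 + 1 × 126 = 234 kN.
Design strength φR_n = 0.75 × 234 = 176 kN.

176 kN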